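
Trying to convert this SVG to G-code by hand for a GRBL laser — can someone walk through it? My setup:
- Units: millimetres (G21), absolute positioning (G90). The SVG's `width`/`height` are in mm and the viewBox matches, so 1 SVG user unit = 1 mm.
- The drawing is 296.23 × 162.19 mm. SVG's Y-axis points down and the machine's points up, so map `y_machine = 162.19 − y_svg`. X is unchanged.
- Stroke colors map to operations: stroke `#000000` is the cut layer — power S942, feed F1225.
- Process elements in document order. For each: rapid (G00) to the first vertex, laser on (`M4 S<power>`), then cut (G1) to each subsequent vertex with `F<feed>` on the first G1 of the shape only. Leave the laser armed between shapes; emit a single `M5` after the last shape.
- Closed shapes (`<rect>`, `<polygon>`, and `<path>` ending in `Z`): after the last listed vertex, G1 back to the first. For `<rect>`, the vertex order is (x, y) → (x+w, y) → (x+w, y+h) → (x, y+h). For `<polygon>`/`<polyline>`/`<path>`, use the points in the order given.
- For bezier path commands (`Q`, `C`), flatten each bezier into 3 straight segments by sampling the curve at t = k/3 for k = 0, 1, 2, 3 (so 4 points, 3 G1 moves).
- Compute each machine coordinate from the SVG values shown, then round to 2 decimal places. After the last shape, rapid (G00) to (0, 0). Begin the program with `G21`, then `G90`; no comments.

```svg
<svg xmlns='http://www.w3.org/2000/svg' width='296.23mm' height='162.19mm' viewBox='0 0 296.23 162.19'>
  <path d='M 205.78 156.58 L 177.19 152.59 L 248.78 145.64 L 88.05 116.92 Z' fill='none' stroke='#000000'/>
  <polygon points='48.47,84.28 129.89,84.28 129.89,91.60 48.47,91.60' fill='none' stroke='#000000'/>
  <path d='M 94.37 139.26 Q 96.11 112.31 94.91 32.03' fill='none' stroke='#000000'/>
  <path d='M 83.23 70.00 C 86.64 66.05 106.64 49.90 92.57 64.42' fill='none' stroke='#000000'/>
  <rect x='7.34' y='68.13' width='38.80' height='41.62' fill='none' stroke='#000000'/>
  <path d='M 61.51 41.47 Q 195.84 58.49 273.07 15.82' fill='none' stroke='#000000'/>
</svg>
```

G21
G90
G00 X205.78 Y5.61
M4 S942
G1 X177.19 Y9.60 F1225
G1 X248.78 Y16.55
G1 X88.05 Y45.27
G1 X205.78 Y5.61
G00 X48.47 Y77.91
M4 S942
G1 X129.89 Y77.91 F1225
G1 X129.89 Y70.59
G1 X48.47 Y70.59
G1 X48.47 Y77.91
G00 X94.37 Y22.93
M4 S942
G1 X95.20 Y46.82 F1225
G1 X95.38 Y82.57
G1 X94.91 Y130.16
G00 X83.23 Y92.19
M4 S942
G1 X90.29 Y98.62 F1225
G1 X97.16 Y103.65
G1 X92.57 Y97.77
G00 X7.34 Y94.06
M4 S942
G1 X46.14 Y94.06 F1225
G1 X46.14 Y52.44
G1 X7.34 Y52.44
G1 X7.34 Y94.06
G00 X61.51 Y120.72
M4 S942
G1 X144.72 Y116.01 F1225
G1 X215.24 Y124.56
G1 X273.07 Y146.37
M5
G00 X0.00 Y0.00

Since the viewBox matches the mm dimensions, user units are millimetres directly. The only transform is the Y-flip y_m = 162.19 − y_svg.

Shape 1 is a closed polygon drawn with `<path>`. Its stroke #000000 means cut at S942, F1225. After flipping Y the toolpath is (205.78,5.61) → (177.19,9.60) → (248.78,16.55) → (88.05,45.27) → (205.78,5.61), returning to the start.

Shape 2 is a rectangle drawn with `<polygon>`. Its stroke #000000 means cut at S942, F1225. After flipping Y the toolpath is (48.47,77.91) → (129.89,77.91) → (129.89,70.59) → (48.47,70.59) → (48.47,77.91), returning to the start.

Shape 3 is a quadratic bezier drawn with `<path>`. Its stroke #000000 means cut at S942, F1225. After flipping Y the toolpath is (94.37,22.93) → (95.20,46.82) → (95.38,82.57) → (94.91,130.16).

Shape 4 is a cubic bezier drawn with `<path>`. Its stroke #000000 means cut at S942, F1225. After flipping Y the toolpath is (83.23,92.19) → (90.29,98.62) → (97.16,103.65) → (92.57,97.77).

Shape 5 is a rectangle drawn with `<rect>`. Its stroke #000000 means cut at S942, F1225. After flipping Y the toolpath is (7.34,94.06) → (46.14,94.06) → (46.14,52.44) → (7.34,52.44) → (7.34,94.06), returning to the start.

Shape 6 is a quadratic bezier drawn with `<path>`. Its stroke #000000 means cut at S942, F1225. After flipping Y the toolpath is (61.51,120.72) → (144.72,116.01) → (215.24,124.56) → (273.07,146.37).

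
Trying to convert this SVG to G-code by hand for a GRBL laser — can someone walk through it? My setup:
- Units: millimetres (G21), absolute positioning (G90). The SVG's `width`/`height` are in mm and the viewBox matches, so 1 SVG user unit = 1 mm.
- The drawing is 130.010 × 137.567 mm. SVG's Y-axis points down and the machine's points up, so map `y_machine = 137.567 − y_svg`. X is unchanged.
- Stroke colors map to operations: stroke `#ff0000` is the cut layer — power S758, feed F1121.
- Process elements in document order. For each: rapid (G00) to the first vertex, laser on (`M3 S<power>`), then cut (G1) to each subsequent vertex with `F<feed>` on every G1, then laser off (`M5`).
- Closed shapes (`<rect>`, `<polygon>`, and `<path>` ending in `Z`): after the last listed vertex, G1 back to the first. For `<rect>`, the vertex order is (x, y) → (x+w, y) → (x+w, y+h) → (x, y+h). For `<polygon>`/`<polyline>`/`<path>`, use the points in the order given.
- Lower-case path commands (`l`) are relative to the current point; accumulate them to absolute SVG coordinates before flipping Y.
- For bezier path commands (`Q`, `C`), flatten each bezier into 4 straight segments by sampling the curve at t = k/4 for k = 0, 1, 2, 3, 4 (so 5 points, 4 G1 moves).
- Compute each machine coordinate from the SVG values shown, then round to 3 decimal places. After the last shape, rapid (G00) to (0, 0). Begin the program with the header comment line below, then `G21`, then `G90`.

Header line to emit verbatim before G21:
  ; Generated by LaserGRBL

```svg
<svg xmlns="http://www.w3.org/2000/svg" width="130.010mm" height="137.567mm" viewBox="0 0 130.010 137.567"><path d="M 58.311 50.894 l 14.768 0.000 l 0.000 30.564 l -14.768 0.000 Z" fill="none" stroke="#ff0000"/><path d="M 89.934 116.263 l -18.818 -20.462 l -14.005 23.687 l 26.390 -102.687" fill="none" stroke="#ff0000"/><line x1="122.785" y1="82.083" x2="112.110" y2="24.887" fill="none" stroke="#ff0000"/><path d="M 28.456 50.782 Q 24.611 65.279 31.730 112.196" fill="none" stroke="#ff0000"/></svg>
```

viewBox `0 0 130.010 137.567` with mm width/height → 1 unit = 1 mm. Flip: y_m = 137.567 − y_svg.

**Shape 1** — `<path>` rectangle, stroke `#ff0000` → cut (S758, F1121). Machine vertices: (58.311,86.673) → (73.079,86.673) → (73.079,56.109) → (58.311,56.109) → (58.311,86.673). Closed: final G1 returns to the first vertex.

**Shape 2** — `<path>` open polyline, stroke `#ff0000` → cut (S758, F1121). Machine vertices: (89.934,21.304) → (71.116,41.766) → (57.111,18.079) → (83.501,120.766). Open path.

**Shape 3** — `<line>` line segment, stroke `#ff0000` → cut (S758, F1121). Machine vertices: (122.785,55.484) → (112.110,112.680). Open path.

**Shape 4** — `<path>` quadratic bezier, stroke `#ff0000` → cut (S758, F1121). Control points (SVG): P0=(28.456,50.782), P1=(24.611,65.279), P2=(31.730,112.196); sampled at t=k/4. Machine vertices: (28.456,86.785) → (27.219,77.510) → (27.352,64.183) → (28.856,46.803) → (31.730,25.371). Open path.

; Generated by LaserGRBL
G21
G90
G00 X58.311 Y86.673
M3 S758
G1 X73.079 Y86.673 F1121
G1 X73.079 Y56.109 F1121
G1 X58.311 Y56.109 F1121
G1 X58.311 Y86.673 F1121
M5
G00 X89.934 Y21.304
M3 S758
G1 X71.116 Y41.766 F1121
G1 X57.111 Y18.079 F1121
G1 X83.501 Y120.766 F1121
M5
G00 X122.785 Y55.484
M3 S758
G1 X112.110 Y112.680 F1121
M5
G00 X28.456 Y86.785
M3 S758
G1 X27.219 Y77.510 F1121
G1 X27.352 Y64.183 F1121
G1 X28.856 Y46.803 F1121
G1 X31.730 Y25.371 F1121
M5
G00 X0.000 Y0.000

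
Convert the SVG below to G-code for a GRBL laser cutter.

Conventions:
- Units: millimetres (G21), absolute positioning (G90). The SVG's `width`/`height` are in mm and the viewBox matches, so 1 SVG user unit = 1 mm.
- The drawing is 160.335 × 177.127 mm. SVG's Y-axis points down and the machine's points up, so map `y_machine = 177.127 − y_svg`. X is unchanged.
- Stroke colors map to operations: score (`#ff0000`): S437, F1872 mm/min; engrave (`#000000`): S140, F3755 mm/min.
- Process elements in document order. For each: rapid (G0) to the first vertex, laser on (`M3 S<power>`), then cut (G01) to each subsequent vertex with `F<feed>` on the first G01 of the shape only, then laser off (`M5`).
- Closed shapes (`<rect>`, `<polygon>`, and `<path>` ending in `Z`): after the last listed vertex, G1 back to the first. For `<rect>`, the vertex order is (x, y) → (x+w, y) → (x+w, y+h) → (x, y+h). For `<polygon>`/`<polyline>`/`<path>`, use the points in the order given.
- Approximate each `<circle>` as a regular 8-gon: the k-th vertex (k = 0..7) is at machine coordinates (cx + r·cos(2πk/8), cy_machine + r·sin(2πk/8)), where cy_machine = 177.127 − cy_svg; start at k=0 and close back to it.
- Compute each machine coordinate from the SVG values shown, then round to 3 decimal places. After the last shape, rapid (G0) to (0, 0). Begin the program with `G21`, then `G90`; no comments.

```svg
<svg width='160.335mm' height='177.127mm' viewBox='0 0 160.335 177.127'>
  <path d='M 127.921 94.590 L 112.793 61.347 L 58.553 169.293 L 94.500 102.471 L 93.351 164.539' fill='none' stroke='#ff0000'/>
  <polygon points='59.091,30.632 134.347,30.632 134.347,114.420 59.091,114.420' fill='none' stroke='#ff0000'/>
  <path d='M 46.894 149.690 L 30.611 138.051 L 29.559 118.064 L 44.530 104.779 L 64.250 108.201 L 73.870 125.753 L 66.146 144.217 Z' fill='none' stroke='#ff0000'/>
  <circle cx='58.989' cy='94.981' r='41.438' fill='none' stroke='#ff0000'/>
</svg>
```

viewBox `0 0 160.335 177.127` with mm width/height → 1 unit = 1 mm. Flip: y_m = 177.127 − y_svg.

**Shape 1** — `<path>` open polyline, stroke `#ff0000` → score (S437, F1872). Machine vertices: (127.921,82.537) → (112.793,115.780) → (58.553,7.834) → (94.500,74.656) → (93.351,12.588). Open path.

**Shape 2** — `<polygon>` rectangle, stroke `#ff0000` → score (S437, F1872). Machine vertices: (59.091,146.495) → (134.347,146.495) → (134.347,62.707) → (59.091,62.707) → (59.091,146.495). Closed: final G1 returns to the first vertex.

**Shape 3** — `<path>` regular polygon, stroke `#ff0000` → score (S437, F1872). Machine vertices: (46.894,27.437) → (30.611,39.076) → (29.559,59.063) → (44.530,72.348) → (64.250,68.926) → (73.870,51.374) → (66.146,32.910) → (46.894,27.437). Closed: final G1 returns to the first vertex.

**Shape 4** — `<circle>` circle, stroke `#ff0000` → score (S437, F1872). Machine vertices: (100.427,82.146) → (88.290,111.447) → (58.989,123.584) → (29.688,111.447) → (17.551,82.146) → (29.688,52.845) → (58.989,40.708) → (88.290,52.845) → (100.427,82.146). Closed: final G1 returns to the first vertex.

G21
G90
G0 X127.921 Y82.537
M3 S437
G01 X112.793 Y115.780 F1872
G01 X58.553 Y7.834
G01 X94.500 Y74.656
G01 X93.351 Y12.588
M5
G0 X59.091 Y146.495
M3 S437
G01 X134.347 Y146.495 F1872
G01 X134.347 Y62.707
G01 X59.091 Y62.707
G01 X59.091 Y146.495
M5
G0 X46.894 Y27.437
M3 S437
G01 X30.611 Y39.076 F1872
G01 X29.559 Y59.063
G01 X44.530 Y72.348
G01 X64.250 Y68.926
G01 X73.870 Y51.374
G01 X66.146 Y32.910
G01 X46.894 Y27.437
M5
G0 X100.427 Y82.146
M3 S437
G01 X88.290 Y111.447 F1872
G01 X58.989 Y123.584
G01 X29.688 Y111.447
G01 X17.551 Y82.146
G01 X29.688 Y52.845
G01 X58.989 Y40.708
G01 X88.290 Y52.845
G01 X100.427 Y82.146
M5
G0 X0.000 Y0.000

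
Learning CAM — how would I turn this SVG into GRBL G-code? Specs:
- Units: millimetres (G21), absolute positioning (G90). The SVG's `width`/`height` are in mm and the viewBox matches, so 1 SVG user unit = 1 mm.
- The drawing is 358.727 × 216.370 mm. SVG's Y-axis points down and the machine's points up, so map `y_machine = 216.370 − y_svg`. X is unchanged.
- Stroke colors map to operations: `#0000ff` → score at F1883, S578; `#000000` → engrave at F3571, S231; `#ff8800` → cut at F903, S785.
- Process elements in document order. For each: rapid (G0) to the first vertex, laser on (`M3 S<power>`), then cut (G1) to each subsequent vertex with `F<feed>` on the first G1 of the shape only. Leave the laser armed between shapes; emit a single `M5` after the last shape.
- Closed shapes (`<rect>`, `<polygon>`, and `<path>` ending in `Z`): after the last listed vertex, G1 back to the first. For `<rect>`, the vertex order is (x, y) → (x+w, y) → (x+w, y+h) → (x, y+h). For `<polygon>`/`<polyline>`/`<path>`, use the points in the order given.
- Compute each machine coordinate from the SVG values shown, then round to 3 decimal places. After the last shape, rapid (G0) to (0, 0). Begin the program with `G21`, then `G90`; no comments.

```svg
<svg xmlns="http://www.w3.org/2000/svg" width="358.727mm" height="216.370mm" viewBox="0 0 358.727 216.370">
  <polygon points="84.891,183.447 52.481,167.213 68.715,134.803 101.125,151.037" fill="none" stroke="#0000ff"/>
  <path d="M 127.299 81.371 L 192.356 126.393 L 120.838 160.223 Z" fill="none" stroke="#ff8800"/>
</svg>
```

G21
G90
G0 X84.891 Y32.923
M3 S578
G1 X52.481 Y49.157 F1883
G1 X68.715 Y81.567
G1 X101.125 Y65.333
G1 X84.891 Y32.923
G0 X127.299 Y134.999
M3 S785
G1 X192.356 Y89.977 F903
G1 X120.838 Y56.147
G1 X127.299 Y134.999
M5
G0 X0.000 Y0.000

Since the viewBox matches the mm dimensions, user units are millimetres directly. The only transform is the Y-flip y_m = 216.370 − y_svg.

Shape 1 is a regular polygon drawn with `<polygon>`. Its stroke #0000ff means score at S578, F1883. After flipping Y the toolpath is (84.891,32.923) → (52.481,49.157) → (68.715,81.567) → (101.125,65.333) → (84.891,32.923), returning to the start.

Shape 2 is a regular polygon drawn with `<path>`. Its stroke #ff8800 means cut at S785, F903. After flipping Y the toolpath is (127.299,134.999) → (192.356,89.977) → (120.838,56.147) → (127.299,134.999), returning to the start.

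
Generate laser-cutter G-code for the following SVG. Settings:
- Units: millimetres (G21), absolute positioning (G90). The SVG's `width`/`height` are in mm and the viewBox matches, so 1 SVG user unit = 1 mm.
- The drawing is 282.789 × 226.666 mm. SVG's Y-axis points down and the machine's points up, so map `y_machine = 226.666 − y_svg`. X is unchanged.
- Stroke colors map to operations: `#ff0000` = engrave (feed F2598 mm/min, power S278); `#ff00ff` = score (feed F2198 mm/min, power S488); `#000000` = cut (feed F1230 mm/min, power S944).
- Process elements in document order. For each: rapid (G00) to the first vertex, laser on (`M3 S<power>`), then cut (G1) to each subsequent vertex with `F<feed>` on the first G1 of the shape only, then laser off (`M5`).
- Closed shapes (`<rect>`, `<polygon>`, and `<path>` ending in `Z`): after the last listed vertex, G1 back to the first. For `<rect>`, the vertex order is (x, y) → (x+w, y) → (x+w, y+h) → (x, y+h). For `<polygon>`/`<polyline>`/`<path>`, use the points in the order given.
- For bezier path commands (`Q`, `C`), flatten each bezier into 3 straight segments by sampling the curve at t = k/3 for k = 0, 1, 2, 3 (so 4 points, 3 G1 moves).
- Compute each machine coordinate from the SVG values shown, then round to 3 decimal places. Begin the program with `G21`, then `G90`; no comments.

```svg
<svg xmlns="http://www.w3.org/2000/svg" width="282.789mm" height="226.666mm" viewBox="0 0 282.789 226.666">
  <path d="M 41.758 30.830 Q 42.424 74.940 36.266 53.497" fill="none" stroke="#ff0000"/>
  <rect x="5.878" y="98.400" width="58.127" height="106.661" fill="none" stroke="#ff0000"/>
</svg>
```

G21
G90
G00 X41.758 Y195.836
M3 S278
G1 X41.444 Y173.713 F2598
G1 X39.613 Y166.157
G1 X36.266 Y173.169
M5
G00 X5.878 Y128.266
M3 S278
G1 X64.005 Y128.266 F2598
G1 X64.005 Y21.605
G1 X5.878 Y21.605
G1 X5.878 Y128.266
M5

viewBox `0 0 282.789 226.666` with mm width/height → 1 unit = 1 mm. Flip: y_m = 226.666 − y_svg.

**Shape 1** — `<path>` quadratic bezier, stroke `#ff0000` → engrave (S278, F2598). Control points (SVG): P0=(41.758,30.830), P1=(42.424,74.940), P2=(36.266,53.497); sampled at t=k/3. Machine vertices: (41.758,195.836) → (41.444,173.713) → (39.613,166.157) → (36.266,173.169). Open path.

**Shape 2** — `<rect>` rectangle, stroke `#ff0000` → engrave (S278, F2598). Machine vertices: (5.878,128.266) → (64.005,128.266) → (64.005,21.605) → (5.878,21.605) → (5.878,128.266). Closed: final G1 returns to the first vertex.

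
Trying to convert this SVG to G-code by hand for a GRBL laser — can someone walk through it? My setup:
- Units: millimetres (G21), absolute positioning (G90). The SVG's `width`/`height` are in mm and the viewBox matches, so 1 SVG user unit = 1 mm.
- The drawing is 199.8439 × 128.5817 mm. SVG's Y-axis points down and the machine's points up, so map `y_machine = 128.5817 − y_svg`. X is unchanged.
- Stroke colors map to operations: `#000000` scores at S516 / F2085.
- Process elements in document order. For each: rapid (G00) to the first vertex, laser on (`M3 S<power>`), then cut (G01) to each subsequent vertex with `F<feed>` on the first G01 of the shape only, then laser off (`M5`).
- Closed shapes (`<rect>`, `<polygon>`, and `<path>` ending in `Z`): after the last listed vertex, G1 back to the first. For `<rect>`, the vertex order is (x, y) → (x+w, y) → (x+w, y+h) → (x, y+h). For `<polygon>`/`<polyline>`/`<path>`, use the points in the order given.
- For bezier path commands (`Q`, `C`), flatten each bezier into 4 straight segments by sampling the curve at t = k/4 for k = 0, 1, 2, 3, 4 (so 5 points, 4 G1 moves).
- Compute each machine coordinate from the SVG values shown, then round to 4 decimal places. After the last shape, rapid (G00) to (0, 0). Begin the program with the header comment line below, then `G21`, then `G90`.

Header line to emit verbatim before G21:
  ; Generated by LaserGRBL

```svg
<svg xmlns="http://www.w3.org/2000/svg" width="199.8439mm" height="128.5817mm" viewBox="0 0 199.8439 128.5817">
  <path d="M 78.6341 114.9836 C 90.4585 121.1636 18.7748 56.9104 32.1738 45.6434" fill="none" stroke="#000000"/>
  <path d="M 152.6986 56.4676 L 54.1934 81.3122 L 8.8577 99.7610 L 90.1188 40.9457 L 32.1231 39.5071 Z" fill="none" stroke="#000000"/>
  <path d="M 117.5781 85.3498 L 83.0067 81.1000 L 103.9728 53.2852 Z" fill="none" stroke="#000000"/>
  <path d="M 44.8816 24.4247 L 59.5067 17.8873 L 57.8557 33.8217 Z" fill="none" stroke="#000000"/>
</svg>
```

; Generated by LaserGRBL
G21
G90
G00 X78.6341 Y13.5981
M3 S516
G01 X74.4789 Y20.2409 F2085
G01 X54.8135 Y41.7256
G01 X35.4433 Y66.4816
G01 X32.1738 Y82.9383
M5
G00 X152.6986 Y72.1141
M3 S516
G01 X54.1934 Y47.2695 F2085
G01 X8.8577 Y28.8207
G01 X90.1188 Y87.6360
G01 X32.1231 Y89.0746
G01 X152.6986 Y72.1141
M5
G00 X117.5781 Y43.2319
M3 S516
G01 X83.0067 Y47.4817 F2085
G01 X103.9728 Y75.2965
G01 X117.5781 Y43.2319
M5
G00 X44.8816 Y104.1570
M3 S516
G01 X59.5067 Y110.6944 F2085
G01 X57.8557 Y94.7600
G01 X44.8816 Y104.1570
M5
G00 X0.0000 Y0.0000

1 u = 1 mm; y_m = 128.5817 − y.

[1] `<path>` cubic bezier, #000000→score S516 F2085: (78.6341,13.5981) → (74.4789,20.2409) → (54.8135,41.7256) → (35.4433,66.4816) → (32.1738,82.9383)

[2] `<path>` closed polygon, #000000→score S516 F2085: (152.6986,72.1141) → (54.1934,47.2695) → (8.8577,28.8207) → (90.1188,87.6360) → (32.1231,89.0746) → (152.6986,72.1141) (closed)

[3] `<path>` regular polygon, #000000→score S516 F2085: (117.5781,43.2319) → (83.0067,47.4817) → (103.9728,75.2965) → (117.5781,43.2319) (closed)

[4] `<path>` regular polygon, #000000→score S516 F2085: (44.8816,104.1570) → (59.5067,110.6944) → (57.8557,94.7600) → (44.8816,104.1570) (closed)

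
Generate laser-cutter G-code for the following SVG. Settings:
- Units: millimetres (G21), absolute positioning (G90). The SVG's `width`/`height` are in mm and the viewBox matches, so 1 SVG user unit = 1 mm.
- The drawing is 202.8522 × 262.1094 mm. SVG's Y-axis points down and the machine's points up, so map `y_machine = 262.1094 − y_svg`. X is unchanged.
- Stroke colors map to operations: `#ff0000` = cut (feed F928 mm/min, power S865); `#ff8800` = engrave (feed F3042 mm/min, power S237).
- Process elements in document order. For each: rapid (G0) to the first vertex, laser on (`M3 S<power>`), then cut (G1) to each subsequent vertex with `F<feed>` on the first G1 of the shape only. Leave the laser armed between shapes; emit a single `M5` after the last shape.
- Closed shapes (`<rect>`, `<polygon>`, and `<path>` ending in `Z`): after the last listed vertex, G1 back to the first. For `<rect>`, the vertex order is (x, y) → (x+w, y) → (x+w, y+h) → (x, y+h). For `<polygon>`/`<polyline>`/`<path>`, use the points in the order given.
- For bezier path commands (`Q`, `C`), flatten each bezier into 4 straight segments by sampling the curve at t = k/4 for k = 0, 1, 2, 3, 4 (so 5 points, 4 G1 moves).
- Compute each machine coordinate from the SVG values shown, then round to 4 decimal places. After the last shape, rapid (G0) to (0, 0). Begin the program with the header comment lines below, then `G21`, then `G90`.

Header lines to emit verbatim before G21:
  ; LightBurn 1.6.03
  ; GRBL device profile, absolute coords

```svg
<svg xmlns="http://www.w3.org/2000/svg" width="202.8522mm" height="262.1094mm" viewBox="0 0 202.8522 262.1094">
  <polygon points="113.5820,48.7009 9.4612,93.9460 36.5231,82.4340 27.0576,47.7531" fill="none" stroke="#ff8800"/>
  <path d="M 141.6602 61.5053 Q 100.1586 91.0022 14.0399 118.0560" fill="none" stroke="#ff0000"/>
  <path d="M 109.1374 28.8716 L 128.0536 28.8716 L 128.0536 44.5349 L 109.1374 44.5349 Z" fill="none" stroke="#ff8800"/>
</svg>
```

1 u = 1 mm; y_m = 262.1094 − y.

[1] `<polygon>` closed polygon, #ff8800→engrave S237 F3042: (113.5820,213.4085) → (9.4612,168.1634) → (36.5231,179.6754) → (27.0576,214.3563) → (113.5820,213.4085) (closed)

[2] `<path>` quadratic bezier, #ff0000→cut S865 F928: (141.6602,200.6041) → (118.1208,186.0083) → (89.0043,171.7180) → (54.3107,157.7330) → (14.0399,144.0534)

[3] `<path>` rectangle, #ff8800→engrave S237 F3042: (109.1374,233.2378) → (128.0536,233.2378) → (128.0536,217.5745) → (109.1374,217.5745) → (109.1374,233.2378) (closed)

; LightBurn 1.6.03
; GRBL device profile, absolute coords
G21
G90
G0 X113.5820 Y213.4085
M3 S237
G1 X9.4612 Y168.1634 F3042
G1 X36.5231 Y179.6754
G1 X27.0576 Y214.3563
G1 X113.5820 Y213.4085
G0 X141.6602 Y200.6041
M3 S865
G1 X118.1208 Y186.0083 F928
G1 X89.0043 Y171.7180
G1 X54.3107 Y157.7330
G1 X14.0399 Y144.0534
G0 X109.1374 Y233.2378
M3 S237
G1 X128.0536 Y233.2378 F3042
G1 X128.0536 Y217.5745
G1 X109.1374 Y217.5745
G1 X109.1374 Y233.2378
M5
G0 X0.0000 Y0.0000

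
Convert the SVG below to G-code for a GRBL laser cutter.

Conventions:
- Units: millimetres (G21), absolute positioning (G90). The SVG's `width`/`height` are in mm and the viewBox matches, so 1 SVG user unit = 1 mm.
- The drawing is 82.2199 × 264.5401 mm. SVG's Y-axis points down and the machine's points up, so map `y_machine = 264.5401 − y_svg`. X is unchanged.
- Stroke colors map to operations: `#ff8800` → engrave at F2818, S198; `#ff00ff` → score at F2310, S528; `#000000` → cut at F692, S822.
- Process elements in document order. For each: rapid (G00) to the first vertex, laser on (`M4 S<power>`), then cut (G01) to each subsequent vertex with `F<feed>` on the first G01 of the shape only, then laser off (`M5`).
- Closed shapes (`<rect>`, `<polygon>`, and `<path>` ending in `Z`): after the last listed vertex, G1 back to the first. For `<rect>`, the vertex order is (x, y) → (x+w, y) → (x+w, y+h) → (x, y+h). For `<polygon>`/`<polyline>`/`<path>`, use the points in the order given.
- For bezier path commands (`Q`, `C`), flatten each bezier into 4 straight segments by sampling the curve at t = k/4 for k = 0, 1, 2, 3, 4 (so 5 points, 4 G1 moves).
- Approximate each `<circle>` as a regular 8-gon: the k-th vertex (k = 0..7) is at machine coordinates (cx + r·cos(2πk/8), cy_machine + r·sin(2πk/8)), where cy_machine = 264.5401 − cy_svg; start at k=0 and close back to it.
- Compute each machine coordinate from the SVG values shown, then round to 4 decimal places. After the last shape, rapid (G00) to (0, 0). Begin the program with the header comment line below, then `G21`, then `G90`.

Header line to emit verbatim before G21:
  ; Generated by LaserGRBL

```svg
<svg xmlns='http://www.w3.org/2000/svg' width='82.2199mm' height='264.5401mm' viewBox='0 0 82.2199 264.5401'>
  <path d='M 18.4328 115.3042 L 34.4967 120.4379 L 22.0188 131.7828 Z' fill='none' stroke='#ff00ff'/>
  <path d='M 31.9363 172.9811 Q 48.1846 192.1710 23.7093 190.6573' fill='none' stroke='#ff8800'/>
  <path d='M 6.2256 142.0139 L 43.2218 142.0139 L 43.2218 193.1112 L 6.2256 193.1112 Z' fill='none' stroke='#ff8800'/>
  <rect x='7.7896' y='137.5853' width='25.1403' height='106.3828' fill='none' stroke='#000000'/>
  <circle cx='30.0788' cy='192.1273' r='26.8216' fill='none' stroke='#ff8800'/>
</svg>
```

; Generated by LaserGRBL
G21
G90
G00 X18.4328 Y149.2359
M4 S528
G01 X34.4967 Y144.1022 F2310
G01 X22.0188 Y132.7573
G01 X18.4328 Y149.2359
M5
G00 X31.9363 Y91.5590
M4 S198
G01 X37.5152 Y83.2580 F2818
G01 X38.0037 Y77.5450
G01 X33.4017 Y74.4199
G01 X23.7093 Y73.8828
M5
G00 X6.2256 Y122.5262
M4 S198
G01 X43.2218 Y122.5262 F2818
G01 X43.2218 Y71.4289
G01 X6.2256 Y71.4289
G01 X6.2256 Y122.5262
M5
G00 X7.7896 Y126.9548
M4 S822
G01 X32.9299 Y126.9548 F692
G01 X32.9299 Y20.5720
G01 X7.7896 Y20.5720
G01 X7.7896 Y126.9548
M5
G00 X56.9004 Y72.4128
M4 S198
G01 X49.0445 Y91.3785 F2818
G01 X30.0788 Y99.2344
G01 X11.1131 Y91.3785
G01 X3.2572 Y72.4128
G01 X11.1131 Y53.4471
G01 X30.0788 Y45.5912
G01 X49.0445 Y53.4471
G01 X56.9004 Y72.4128
M5
G00 X0.0000 Y0.0000

1 u = 1 mm; y_m = 264.5401 − y.

[1] `<path>` regular polygon, #ff00ff→score S528 F2310: (18.4328,149.2359) → (34.4967,144.1022) → (22.0188,132.7573) → (18.4328,149.2359) (closed)

[2] `<path>` quadratic bezier, #ff8800→engrave S198 F2818: (31.9363,91.5590) → (37.5152,83.2580) → (38.0037,77.5450) → (33.4017,74.4199) → (23.7093,73.8828)

[3] `<path>` rectangle, #ff8800→engrave S198 F2818: (6.2256,122.5262) → (43.2218,122.5262) → (43.2218,71.4289) → (6.2256,71.4289) → (6.2256,122.5262) (closed)

[4] `<rect>` rectangle, #000000→cut S822 F692: (7.7896,126.9548) → (32.9299,126.9548) → (32.9299,20.5720) → (7.7896,20.5720) → (7.7896,126.9548) (closed)

[5] `<circle>` circle, #ff8800→engrave S198 F2818: (56.9004,72.4128) → (49.0445,91.3785) → (30.0788,99.2344) → (11.1131,91.3785) → (3.2572,72.4128) → (11.1131,53.4471) → (30.0788,45.5912) → (49.0445,53.4471) → (56.9004,72.4128) (closed)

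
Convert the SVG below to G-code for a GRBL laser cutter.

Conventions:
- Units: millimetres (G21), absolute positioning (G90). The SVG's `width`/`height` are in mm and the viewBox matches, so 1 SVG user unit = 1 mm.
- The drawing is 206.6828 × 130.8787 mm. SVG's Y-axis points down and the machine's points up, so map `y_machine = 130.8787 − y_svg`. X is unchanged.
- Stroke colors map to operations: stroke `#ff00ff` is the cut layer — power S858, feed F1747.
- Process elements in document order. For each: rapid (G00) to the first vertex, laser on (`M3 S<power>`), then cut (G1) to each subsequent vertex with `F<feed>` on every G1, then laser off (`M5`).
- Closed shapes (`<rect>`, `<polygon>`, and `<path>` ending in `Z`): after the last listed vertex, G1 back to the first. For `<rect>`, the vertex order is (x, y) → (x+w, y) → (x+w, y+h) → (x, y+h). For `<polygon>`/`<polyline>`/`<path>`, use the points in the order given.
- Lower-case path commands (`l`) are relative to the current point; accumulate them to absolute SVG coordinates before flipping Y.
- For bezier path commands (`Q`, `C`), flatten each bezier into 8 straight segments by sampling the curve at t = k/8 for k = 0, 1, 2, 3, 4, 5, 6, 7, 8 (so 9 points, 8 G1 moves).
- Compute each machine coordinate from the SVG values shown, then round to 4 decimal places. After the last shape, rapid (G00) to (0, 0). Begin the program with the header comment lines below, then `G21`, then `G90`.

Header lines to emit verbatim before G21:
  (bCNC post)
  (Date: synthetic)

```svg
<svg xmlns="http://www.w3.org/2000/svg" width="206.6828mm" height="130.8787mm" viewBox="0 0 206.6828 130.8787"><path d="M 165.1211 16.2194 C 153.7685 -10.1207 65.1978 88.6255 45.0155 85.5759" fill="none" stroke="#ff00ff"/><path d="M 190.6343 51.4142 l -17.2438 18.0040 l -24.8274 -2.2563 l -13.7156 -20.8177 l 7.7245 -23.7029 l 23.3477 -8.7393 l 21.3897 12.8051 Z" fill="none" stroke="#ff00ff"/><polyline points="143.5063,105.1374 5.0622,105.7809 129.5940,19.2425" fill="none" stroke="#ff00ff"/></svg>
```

(bCNC post)
(Date: synthetic)
G21
G90
G00 X165.1211 Y114.6593
M3 S858
G1 X157.5287 Y119.1165 F1747
G1 X144.4034 Y114.5057 F1747
G1 X127.4515 Y103.4856 F1747
G1 X108.3794 Y88.7150 F1747
G1 X88.8935 Y72.8526 F1747
G1 X70.6999 Y58.5573 F1747
G1 X55.5052 Y48.4877 F1747
G1 X45.0155 Y45.3028 F1747
M5
G00 X190.6343 Y79.4645
M3 S858
G1 X173.3905 Y61.4605 F1747
G1 X148.5631 Y63.7168 F1747
G1 X134.8475 Y84.5345 F1747
G1 X142.5720 Y108.2374 F1747
G1 X165.9197 Y116.9767 F1747
G1 X187.3094 Y104.1716 F1747
G1 X190.6343 Y79.4645 F1747
M5
G00 X143.5063 Y25.7413
M3 S858
G1 X5.0622 Y25.0978 F1747
G1 X129.5940 Y111.6362 F1747
M5
G00 X0.0000 Y0.0000

Since the viewBox matches the mm dimensions, user units are millimetres directly. The only transform is the Y-flip y_m = 130.8787 − y_svg.

Shape 1 is a cubic bezier drawn with `<path>`. Its stroke #ff00ff means cut at S858, F1747. After flipping Y the toolpath is (165.1211,114.6593) → (157.5287,119.1165) → (144.4034,114.5057) → (127.4515,103.4856) → (108.3794,88.7150) → (88.8935,72.8526) → (70.6999,58.5573) → (55.5052,48.4877) → (45.0155,45.3028).

Shape 2 is a regular polygon drawn with `<path>`. Its stroke #ff00ff means cut at S858, F1747. After flipping Y the toolpath is (190.6343,79.4645) → (173.3905,61.4605) → (148.5631,63.7168) → (134.8475,84.5345) → (142.5720,108.2374) → (165.9197,116.9767) → (187.3094,104.1716) → (190.6343,79.4645), returning to the start.

Shape 3 is a open polyline drawn with `<polyline>`. Its stroke #ff00ff means cut at S858, F1747. After flipping Y the toolpath is (143.5063,25.7413) → (5.0622,25.0978) → (129.5940,111.6362).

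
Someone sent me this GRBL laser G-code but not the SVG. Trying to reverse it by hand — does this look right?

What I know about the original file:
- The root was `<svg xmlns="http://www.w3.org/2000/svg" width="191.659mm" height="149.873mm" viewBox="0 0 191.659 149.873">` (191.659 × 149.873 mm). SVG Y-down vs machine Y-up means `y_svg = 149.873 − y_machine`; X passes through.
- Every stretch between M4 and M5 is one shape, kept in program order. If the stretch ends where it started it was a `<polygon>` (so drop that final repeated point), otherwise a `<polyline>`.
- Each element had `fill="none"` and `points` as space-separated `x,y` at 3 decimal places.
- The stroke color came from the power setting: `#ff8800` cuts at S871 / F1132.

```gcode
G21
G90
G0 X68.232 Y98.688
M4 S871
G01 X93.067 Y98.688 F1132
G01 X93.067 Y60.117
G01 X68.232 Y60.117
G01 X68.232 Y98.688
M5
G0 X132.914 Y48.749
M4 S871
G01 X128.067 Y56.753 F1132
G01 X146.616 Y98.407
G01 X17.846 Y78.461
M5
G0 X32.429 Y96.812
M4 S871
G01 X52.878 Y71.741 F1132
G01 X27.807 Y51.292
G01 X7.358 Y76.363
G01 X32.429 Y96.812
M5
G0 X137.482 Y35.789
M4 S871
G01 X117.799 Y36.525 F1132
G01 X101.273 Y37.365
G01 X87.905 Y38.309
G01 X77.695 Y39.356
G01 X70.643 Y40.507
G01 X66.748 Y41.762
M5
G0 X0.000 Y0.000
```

Each laser-on run becomes one SVG element. Flip Y back into SVG space with y_svg = 149.873 − y_machine. Every run uses S871, so all elements get stroke `#ff8800` (cut).

Run 1: The run returns to its start, so emit a `<polygon>` with points (Y-flipped): 68.232,51.185 93.067,51.185 93.067,89.756 68.232,89.756.

Run 2: The run is open, so emit a `<polyline>` with points (Y-flipped): 132.914,101.124 128.067,93.120 146.616,51.466 17.846,71.412.

Run 3: The run returns to its start, so emit a `<polygon>` with points (Y-flipped): 32.429,53.061 52.878,78.132 27.807,98.581 7.358,73.510.

Run 4: The run is open, so emit a `<polyline>` with points (Y-flipped): 137.482,114.084 117.799,113.348 101.273,112.508 87.905,111.564 77.695,110.517 70.643,109.366 66.748,108.111.

<svg xmlns="http://www.w3.org/2000/svg" width="191.659mm" height="149.873mm" viewBox="0 0 191.659 149.873">
  <polygon points="68.232,51.185 93.067,51.185 93.067,89.756 68.232,89.756" fill="none" stroke="#ff8800"/>
  <polyline points="132.914,101.124 128.067,93.120 146.616,51.466 17.846,71.412" fill="none" stroke="#ff8800"/>
  <polygon points="32.429,53.061 52.878,78.132 27.807,98.581 7.358,73.510" fill="none" stroke="#ff8800"/>
  <polyline points="137.482,114.084 117.799,113.348 101.273,112.508 87.905,111.564 77.695,110.517 70.643,109.366 66.748,108.111" fill="none" stroke="#ff8800"/>
</svg>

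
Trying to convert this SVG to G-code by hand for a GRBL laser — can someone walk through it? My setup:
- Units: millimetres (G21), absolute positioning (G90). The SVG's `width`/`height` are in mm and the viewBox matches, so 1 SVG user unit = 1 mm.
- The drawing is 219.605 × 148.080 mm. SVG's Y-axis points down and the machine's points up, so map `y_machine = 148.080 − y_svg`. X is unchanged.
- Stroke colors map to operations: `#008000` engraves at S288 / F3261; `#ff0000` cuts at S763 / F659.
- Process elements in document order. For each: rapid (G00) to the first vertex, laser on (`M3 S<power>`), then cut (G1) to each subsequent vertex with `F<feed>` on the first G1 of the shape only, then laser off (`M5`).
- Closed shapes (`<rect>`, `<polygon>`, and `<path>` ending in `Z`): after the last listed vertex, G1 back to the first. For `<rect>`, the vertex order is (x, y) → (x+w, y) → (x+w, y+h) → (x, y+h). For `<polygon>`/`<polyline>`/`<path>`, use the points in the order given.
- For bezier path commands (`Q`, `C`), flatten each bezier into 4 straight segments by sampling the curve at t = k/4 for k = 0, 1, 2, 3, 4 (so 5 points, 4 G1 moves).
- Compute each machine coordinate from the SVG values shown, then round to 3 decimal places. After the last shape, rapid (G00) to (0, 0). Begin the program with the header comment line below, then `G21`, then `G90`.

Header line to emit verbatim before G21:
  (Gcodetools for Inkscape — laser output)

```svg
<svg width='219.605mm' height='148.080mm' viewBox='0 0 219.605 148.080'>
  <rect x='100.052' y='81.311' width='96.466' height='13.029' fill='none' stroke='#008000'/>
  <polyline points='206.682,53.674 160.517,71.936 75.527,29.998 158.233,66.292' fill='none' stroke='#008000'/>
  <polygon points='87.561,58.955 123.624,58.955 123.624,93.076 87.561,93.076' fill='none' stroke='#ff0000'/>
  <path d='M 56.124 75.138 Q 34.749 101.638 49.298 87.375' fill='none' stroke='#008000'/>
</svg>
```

1 u = 1 mm; y_m = 148.080 − y.

[1] `<rect>` rectangle, #008000→engrave S288 F3261: (100.052,66.769) → (196.518,66.769) → (196.518,53.740) → (100.052,53.740) → (100.052,66.769) (closed)

[2] `<polyline>` open polyline, #008000→engrave S288 F3261: (206.682,94.406) → (160.517,76.144) → (75.527,118.082) → (158.233,81.788)

[3] `<polygon>` rectangle, #ff0000→cut S763 F659: (87.561,89.125) → (123.624,89.125) → (123.624,55.004) → (87.561,55.004) → (87.561,89.125) (closed)

[4] `<path>` quadratic bezier, #008000→engrave S288 F3261: (56.124,72.942) → (47.682,62.240) → (43.730,56.633) → (44.269,56.121) → (49.298,60.705)

(Gcodetools for Inkscape — laser output)
G21
G90
G00 X100.052 Y66.769
M3 S288
G1 X196.518 Y66.769 F3261
G1 X196.518 Y53.740
G1 X100.052 Y53.740
G1 X100.052 Y66.769
M5
G00 X206.682 Y94.406
M3 S288
G1 X160.517 Y76.144 F3261
G1 X75.527 Y118.082
G1 X158.233 Y81.788
M5
G00 X87.561 Y89.125
M3 S763
G1 X123.624 Y89.125 F659
G1 X123.624 Y55.004
G1 X87.561 Y55.004
G1 X87.561 Y89.125
M5
G00 X56.124 Y72.942
M3 S288
G1 X47.682 Y62.240 F3261
G1 X43.730 Y56.633
G1 X44.269 Y56.121
G1 X49.298 Y60.705
M5
G00 X0.000 Y0.000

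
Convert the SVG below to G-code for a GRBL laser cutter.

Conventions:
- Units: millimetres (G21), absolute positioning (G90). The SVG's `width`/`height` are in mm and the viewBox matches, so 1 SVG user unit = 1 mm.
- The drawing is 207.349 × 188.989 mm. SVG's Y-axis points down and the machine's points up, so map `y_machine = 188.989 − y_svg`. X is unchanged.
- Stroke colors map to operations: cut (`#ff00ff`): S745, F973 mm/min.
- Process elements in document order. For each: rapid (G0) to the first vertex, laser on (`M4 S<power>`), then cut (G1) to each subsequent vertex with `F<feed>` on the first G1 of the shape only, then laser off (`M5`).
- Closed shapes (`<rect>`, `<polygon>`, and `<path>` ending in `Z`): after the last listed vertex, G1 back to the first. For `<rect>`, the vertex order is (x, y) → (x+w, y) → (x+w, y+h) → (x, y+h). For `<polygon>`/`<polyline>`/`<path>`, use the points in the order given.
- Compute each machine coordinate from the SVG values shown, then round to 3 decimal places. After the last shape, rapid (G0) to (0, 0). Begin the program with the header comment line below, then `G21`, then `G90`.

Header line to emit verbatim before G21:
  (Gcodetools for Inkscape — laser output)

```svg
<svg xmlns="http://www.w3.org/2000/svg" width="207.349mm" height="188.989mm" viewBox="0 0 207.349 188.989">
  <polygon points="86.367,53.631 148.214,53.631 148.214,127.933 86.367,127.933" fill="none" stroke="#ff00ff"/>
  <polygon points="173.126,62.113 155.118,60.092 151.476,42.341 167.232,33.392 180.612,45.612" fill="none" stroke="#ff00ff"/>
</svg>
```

1 u = 1 mm; y_m = 188.989 − y.

[1] `<polygon>` rectangle, #ff00ff→cut S745 F973: (86.367,135.358) → (148.214,135.358) → (148.214,61.056) → (86.367,61.056) → (86.367,135.358) (closed)

[2] `<polygon>` regular polygon, #ff00ff→cut S745 F973: (173.126,126.876) → (155.118,128.897) → (151.476,146.648) → (167.232,155.597) → (180.612,143.377) → (173.126,126.876) (closed)

(Gcodetools for Inkscape — laser output)
G21
G90
G0 X86.367 Y135.358
M4 S745
G1 X148.214 Y135.358 F973
G1 X148.214 Y61.056
G1 X86.367 Y61.056
G1 X86.367 Y135.358
M5
G0 X173.126 Y126.876
M4 S745
G1 X155.118 Y128.897 F973
G1 X151.476 Y146.648
G1 X167.232 Y155.597
G1 X180.612 Y143.377
G1 X173.126 Y126.876
M5
G0 X0.000 Y0.000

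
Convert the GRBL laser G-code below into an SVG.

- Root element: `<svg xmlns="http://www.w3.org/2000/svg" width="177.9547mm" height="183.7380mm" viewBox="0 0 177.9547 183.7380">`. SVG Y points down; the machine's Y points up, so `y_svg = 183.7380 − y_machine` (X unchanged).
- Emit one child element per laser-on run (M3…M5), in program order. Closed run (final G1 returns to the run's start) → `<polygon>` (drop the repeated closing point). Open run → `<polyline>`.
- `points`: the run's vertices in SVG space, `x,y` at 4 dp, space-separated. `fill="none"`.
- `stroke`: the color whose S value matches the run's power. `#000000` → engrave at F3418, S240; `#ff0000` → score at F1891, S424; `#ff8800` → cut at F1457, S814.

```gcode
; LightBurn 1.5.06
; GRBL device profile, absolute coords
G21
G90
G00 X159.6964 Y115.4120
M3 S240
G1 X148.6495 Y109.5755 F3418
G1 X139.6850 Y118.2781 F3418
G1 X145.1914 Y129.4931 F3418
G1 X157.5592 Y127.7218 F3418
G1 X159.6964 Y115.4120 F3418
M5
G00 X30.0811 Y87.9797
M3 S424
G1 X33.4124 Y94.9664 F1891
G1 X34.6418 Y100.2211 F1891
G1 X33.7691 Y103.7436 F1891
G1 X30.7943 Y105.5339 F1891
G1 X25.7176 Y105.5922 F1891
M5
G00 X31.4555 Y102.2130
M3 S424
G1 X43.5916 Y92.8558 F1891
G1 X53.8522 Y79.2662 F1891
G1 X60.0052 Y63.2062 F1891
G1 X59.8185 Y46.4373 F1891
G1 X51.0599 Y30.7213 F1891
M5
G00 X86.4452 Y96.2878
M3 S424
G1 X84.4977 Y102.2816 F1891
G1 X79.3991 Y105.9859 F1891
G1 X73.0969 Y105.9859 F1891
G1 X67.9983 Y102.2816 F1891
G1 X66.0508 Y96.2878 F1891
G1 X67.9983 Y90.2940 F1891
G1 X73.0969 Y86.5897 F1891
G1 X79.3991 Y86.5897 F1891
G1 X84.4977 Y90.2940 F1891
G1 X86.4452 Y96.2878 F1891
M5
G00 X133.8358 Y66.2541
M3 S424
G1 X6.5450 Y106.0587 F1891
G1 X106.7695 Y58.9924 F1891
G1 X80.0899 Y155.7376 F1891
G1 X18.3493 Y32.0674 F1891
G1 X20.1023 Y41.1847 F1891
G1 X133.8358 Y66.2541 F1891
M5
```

<svg xmlns="http://www.w3.org/2000/svg" width="177.9547mm" height="183.7380mm" viewBox="0 0 177.9547 183.7380">
  <polygon points="159.6964,68.3260 148.6495,74.1625 139.6850,65.4599 145.1914,54.2449 157.5592,56.0162" fill="none" stroke="#000000"/>
  <polyline points="30.0811,95.7583 33.4124,88.7716 34.6418,83.5169 33.7691,79.9944 30.7943,78.2041 25.7176,78.1458" fill="none" stroke="#ff0000"/>
  <polyline points="31.4555,81.5250 43.5916,90.8822 53.8522,104.4718 60.0052,120.5318 59.8185,137.3007 51.0599,153.0167" fill="none" stroke="#ff0000"/>
  <polygon points="86.4452,87.4502 84.4977,81.4564 79.3991,77.7521 73.0969,77.7521 67.9983,81.4564 66.0508,87.4502 67.9983,93.4440 73.0969,97.1483 79.3991,97.1483 84.4977,93.4440" fill="none" stroke="#ff0000"/>
  <polygon points="133.8358,117.4839 6.5450,77.6793 106.7695,124.7456 80.0899,28.0004 18.3493,151.6706 20.1023,142.5533" fill="none" stroke="#ff0000"/>
</svg>

Machine Y-up, SVG Y-down with viewBox height 183.7380, so y_svg = 183.7380 − y_machine; X carries over.

Run 1: power S240 maps to stroke `#000000` (engrave). The run returns to its start, so emit a `<polygon>` with points (Y-flipped): 159.6964,68.3260 148.6495,74.1625 139.6850,65.4599 145.1914,54.2449 157.5592,56.0162.

Run 2: power S424 maps to stroke `#ff0000` (score). The run is open, so emit a `<polyline>` with points (Y-flipped): 30.0811,95.7583 33.4124,88.7716 34.6418,83.5169 33.7691,79.9944 30.7943,78.2041 25.7176,78.1458.

Run 3: the run's S424 means `#ff0000` (score). The run is open, so emit a `<polyline>` with points (Y-flipped): 31.4555,81.5250 43.5916,90.8822 53.8522,104.4718 60.0052,120.5318 59.8185,137.3007 51.0599,153.0167.

Run 4: S424 ⇒ score layer `#ff0000`. The run returns to its start, so emit a `<polygon>` with points (Y-flipped): 86.4452,87.4502 84.4977,81.4564 79.3991,77.7521 73.0969,77.7521 67.9983,81.4564 66.0508,87.4502 67.9983,93.4440 73.0969,97.1483 79.3991,97.1483 84.4977,93.4440.

Run 5: power S424 maps to stroke `#ff0000` (score). The run returns to its start, so emit a `<polygon>` with points (Y-flipped): 133.8358,117.4839 6.5450,77.6793 106.7695,124.7456 80.0899,28.0004 18.3493,151.6706 20.1023,142.5533.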